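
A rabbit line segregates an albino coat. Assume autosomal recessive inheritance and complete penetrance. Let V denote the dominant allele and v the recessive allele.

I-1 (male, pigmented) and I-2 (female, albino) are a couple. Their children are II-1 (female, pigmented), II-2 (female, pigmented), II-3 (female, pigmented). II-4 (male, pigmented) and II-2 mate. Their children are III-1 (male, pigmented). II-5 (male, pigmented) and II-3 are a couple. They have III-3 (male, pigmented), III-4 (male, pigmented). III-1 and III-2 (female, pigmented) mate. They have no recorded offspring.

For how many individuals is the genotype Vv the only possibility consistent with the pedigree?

3

Obligate heterozygotes: II-1 is pigmented so carries V and received v from I-2 (vv), so II-1 is Vv; II-2 is pigmented so carries V and received v from I-2 (vv), so II-2 is Vv; II-3 is pigmented so carries V and received v from I-2 (vv), so II-3 is Vv.
Every other individual is either homozygous by phenotype or has at least one consistent homozygous assignment, so the count is 3.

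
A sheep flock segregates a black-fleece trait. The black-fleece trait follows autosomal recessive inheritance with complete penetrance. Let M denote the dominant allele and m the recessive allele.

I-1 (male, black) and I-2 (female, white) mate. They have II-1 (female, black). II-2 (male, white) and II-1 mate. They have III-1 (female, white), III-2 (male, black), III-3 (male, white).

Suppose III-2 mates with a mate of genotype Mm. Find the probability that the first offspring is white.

III-2 is black, so III-2 is mm.
The cross gives 1/2 Mm : 1/2 mm, so P(offspring is white) = 1/2.

1/2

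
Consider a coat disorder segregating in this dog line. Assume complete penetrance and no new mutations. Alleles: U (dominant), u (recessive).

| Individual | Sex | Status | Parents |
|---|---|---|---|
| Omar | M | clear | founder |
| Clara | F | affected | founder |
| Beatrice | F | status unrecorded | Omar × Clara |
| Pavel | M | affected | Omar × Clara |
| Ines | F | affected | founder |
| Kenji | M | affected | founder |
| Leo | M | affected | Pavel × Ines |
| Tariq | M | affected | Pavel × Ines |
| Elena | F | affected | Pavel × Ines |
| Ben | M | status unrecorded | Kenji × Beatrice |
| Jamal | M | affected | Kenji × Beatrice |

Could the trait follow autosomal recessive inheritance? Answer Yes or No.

A consistent assignment under autosomal recessive exists: Omar Uu, Clara uu, Beatrice Uu, Pavel uu, Ines uu, Kenji uu, Leo uu, Tariq uu, Elena uu, Ben Uu, Jamal uu.
In this assignment every recorded phenotype matches its genotype and every non-founder's genotype is obtainable from its parents' genotypes, so the pedigree is consistent.

Yes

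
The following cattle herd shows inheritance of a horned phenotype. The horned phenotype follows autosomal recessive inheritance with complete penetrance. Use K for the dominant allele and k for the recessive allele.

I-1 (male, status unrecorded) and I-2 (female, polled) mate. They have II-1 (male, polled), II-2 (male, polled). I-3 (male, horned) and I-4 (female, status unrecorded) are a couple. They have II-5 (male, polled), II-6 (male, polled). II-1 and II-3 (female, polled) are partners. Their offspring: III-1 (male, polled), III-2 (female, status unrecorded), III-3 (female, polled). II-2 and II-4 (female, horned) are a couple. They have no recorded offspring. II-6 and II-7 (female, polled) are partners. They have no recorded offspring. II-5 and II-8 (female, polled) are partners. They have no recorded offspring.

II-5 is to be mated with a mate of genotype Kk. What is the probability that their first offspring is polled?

3/4

II-5 is polled so carries K and received k from I-3 (kk), so II-5 is Kk.
The cross gives 1/4 KK : 1/2 Kk : 1/4 kk, so P(offspring is polled) = 3/4.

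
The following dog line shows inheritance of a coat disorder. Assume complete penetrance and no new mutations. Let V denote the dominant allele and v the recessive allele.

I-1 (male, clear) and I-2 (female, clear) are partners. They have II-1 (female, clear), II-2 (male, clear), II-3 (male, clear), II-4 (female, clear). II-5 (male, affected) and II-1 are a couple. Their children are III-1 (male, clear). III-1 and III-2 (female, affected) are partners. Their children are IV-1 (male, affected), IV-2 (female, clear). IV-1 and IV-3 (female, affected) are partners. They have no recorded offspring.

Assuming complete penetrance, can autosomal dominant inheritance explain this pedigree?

A consistent assignment under autosomal dominant exists: I-1 vv, I-2 vv, II-1 vv, II-2 vv, II-3 vv, II-4 vv, II-5 Vv, III-1 vv, III-2 Vv, IV-1 Vv, IV-2 vv, IV-3 VV.
In this assignment every recorded phenotype matches its genotype and every non-founder's genotype is obtainable from its parents' genotypes, so the pedigree is consistent.

Yes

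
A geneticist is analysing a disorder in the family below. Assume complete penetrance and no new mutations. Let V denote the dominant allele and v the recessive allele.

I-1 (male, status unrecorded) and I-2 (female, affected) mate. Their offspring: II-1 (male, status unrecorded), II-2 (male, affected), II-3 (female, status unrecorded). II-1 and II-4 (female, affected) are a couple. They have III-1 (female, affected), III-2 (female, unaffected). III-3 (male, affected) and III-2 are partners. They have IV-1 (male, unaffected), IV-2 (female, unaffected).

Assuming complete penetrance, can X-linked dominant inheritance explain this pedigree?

Under X-linked dominant, IV-2 (unaffected, female) cannot arise from III-3 (affected) × III-2 (unaffected).

No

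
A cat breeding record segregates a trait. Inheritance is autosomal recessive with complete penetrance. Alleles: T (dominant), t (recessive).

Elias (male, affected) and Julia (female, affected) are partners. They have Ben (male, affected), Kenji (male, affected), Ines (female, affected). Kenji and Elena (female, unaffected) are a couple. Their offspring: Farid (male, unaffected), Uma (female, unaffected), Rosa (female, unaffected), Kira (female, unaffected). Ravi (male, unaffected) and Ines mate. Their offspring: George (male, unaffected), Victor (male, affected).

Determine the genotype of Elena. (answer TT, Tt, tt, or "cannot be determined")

Elena's phenotype allows TT or Tt, and no parent or child forces a single allele at both positions; consistent genotype assignments exist with Elena as TT or Tt.

cannot be determined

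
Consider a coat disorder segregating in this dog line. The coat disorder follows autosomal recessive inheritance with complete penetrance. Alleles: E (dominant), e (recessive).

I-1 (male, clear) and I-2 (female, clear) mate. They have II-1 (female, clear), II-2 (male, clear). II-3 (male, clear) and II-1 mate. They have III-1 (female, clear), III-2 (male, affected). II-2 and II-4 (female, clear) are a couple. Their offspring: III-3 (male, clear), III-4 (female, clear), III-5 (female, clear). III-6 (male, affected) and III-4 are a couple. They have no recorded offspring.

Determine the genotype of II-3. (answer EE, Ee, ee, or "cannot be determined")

Ee

From phenotype alone, II-3 is EE or Ee.
II-3 is clear so carries E and passed e to III-2 (ee), so II-3 is Ee.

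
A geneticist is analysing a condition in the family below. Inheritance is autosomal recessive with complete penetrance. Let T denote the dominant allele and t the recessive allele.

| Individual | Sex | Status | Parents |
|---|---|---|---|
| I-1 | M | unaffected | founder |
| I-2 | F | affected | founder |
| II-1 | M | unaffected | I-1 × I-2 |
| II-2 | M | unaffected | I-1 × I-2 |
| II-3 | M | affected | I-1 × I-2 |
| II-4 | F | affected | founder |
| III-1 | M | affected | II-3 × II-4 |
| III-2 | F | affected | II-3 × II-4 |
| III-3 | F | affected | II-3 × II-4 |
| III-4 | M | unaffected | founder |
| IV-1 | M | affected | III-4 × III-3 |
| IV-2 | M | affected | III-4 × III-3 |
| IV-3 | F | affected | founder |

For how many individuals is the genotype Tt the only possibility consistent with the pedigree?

Obligate heterozygotes: I-1 is unaffected so carries T and passed t to II-3 (tt), so I-1 is Tt; II-1 is unaffected so carries T and received t from I-2 (tt), so II-1 is Tt; II-2 is unaffected so carries T and received t from I-2 (tt), so II-2 is Tt; III-4 is unaffected so carries T and passed t to IV-1 (tt), so III-4 is Tt.
Every other individual is either homozygous by phenotype or has at least one consistent homozygous assignment, so the count is 4.

4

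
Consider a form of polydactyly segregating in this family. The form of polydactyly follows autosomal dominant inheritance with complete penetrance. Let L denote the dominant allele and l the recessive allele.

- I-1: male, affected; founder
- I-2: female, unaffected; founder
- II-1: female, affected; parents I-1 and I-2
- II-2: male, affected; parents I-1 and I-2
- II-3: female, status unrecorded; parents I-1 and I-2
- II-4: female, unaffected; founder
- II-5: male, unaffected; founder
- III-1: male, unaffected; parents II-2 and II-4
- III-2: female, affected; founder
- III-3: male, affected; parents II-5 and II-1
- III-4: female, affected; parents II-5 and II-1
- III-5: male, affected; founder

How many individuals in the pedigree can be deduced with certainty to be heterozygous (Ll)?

4

Obligate heterozygotes: II-1 is affected so carries L and received l from I-2 (ll), so II-1 is Ll; II-2 is affected so carries L and received l from I-2 (ll), so II-2 is Ll; III-3 is affected so carries L and received l from II-5 (ll), so III-3 is Ll; III-4 is affected so carries L and received l from II-5 (ll), so III-4 is Ll.
Every other individual is either homozygous by phenotype or has at least one consistent homozygous assignment, so the count is 4.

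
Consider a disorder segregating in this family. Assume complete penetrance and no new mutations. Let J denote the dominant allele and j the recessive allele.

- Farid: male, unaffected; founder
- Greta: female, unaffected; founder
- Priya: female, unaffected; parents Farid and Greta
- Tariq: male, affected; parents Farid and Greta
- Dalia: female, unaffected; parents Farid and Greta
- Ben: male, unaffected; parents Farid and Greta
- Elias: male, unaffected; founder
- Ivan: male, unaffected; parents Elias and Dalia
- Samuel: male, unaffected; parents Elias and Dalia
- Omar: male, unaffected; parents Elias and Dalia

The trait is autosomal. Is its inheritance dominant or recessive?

recessive

Farid and Greta are both unaffected yet have an affected child Tariq. Under dominance, an affected child requires at least one affected parent, so the trait cannot be dominant.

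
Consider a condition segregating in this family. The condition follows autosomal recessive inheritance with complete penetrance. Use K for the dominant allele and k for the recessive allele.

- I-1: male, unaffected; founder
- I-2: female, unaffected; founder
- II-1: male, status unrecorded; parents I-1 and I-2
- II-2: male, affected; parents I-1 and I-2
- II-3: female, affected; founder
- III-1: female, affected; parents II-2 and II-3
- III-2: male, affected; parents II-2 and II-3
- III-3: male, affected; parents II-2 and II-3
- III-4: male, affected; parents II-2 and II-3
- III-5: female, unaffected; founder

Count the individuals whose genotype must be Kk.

Obligate heterozygotes: I-1 is unaffected so carries K and passed k to II-2 (kk), so I-1 is Kk; I-2 is unaffected so carries K and passed k to II-2 (kk), so I-2 is Kk.
Every other individual is either homozygous by phenotype or has at least one consistent homozygous assignment, so the count is 2.

2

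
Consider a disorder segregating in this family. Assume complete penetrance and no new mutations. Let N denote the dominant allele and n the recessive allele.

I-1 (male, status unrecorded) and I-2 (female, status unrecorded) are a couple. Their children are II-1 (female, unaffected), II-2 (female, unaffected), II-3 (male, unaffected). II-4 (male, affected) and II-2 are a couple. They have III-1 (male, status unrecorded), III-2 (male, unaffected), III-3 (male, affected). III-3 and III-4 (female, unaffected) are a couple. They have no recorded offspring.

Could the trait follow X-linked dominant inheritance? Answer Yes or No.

Under X-linked dominant, III-3 (affected, male) cannot arise from II-4 (affected) × II-2 (unaffected).

No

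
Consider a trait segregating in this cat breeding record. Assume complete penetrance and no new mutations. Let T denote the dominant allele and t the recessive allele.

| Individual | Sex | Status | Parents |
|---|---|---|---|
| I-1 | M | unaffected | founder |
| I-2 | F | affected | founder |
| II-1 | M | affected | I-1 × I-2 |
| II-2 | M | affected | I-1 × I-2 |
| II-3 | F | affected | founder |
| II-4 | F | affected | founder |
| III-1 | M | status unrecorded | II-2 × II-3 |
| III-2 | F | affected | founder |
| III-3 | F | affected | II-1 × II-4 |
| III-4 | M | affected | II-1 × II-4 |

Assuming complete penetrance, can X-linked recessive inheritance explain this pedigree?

A consistent assignment under X-linked recessive exists: I-1 X^T Y, I-2 X^t X^t, II-1 X^t Y, II-2 X^t Y, II-3 X^t X^t, II-4 X^t X^t, III-1 X^t Y, III-2 X^t X^t, III-3 X^t X^t, III-4 X^t Y.
In this assignment every recorded phenotype matches its genotype and every non-founder's genotype is obtainable from its parents' genotypes, so the pedigree is consistent.

Yes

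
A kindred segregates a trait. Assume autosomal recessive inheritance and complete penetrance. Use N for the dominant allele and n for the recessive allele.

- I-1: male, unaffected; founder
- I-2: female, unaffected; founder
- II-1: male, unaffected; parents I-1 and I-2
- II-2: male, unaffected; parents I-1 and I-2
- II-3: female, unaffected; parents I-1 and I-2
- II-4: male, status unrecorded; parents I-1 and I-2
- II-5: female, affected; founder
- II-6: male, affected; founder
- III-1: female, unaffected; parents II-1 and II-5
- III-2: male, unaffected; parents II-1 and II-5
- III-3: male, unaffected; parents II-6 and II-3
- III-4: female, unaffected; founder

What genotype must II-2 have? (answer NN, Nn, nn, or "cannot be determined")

II-2's phenotype allows NN or Nn, and no parent or child forces a single allele at both positions; consistent genotype assignments exist with II-2 as NN or Nn.

cannot be determined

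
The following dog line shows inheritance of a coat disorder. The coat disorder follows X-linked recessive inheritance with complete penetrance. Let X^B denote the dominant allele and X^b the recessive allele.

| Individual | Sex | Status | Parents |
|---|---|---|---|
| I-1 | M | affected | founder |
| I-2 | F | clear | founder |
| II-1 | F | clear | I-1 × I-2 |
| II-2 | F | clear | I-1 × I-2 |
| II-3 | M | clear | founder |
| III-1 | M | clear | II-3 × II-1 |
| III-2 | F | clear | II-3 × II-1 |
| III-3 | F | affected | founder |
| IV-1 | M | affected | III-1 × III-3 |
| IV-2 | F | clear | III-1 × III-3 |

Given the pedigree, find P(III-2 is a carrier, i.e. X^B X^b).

II-3 is clear, so II-3 is X^B Y.
II-1 is clear so carries B and received b from I-1 (X^b Y), so II-1 is X^B X^b.
Their cross gives offspring ratios 1/2 X^B X^B : 1/2 X^B X^b. Conditioning on III-2 being clear, P(X^B X^b) = 1/2 / 1 = 1/2.

1/2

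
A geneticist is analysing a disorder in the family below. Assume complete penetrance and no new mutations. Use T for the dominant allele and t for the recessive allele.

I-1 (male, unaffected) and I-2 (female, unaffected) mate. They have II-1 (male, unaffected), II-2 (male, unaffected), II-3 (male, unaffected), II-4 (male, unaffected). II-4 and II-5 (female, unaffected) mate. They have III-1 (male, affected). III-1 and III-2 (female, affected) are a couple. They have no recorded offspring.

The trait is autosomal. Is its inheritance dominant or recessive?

recessive

II-4 and II-5 are both unaffected yet have an affected child III-1. Under dominance, an affected child requires at least one affected parent, so the trait cannot be dominant.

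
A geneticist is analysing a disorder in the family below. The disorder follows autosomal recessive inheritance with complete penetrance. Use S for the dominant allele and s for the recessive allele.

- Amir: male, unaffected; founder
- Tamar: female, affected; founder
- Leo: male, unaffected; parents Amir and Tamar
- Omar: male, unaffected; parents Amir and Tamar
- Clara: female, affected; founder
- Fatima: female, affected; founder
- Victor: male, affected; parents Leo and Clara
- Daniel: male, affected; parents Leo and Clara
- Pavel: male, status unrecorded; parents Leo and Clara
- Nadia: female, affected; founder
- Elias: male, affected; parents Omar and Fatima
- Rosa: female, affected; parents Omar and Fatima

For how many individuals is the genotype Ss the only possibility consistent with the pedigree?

2

Obligate heterozygotes: Leo is unaffected so carries S and received s from Tamar (ss), so Leo is Ss; Omar is unaffected so carries S and received s from Tamar (ss), so Omar is Ss.
Every other individual is either homozygous by phenotype or has at least one consistent homozygous assignment, so the count is 2.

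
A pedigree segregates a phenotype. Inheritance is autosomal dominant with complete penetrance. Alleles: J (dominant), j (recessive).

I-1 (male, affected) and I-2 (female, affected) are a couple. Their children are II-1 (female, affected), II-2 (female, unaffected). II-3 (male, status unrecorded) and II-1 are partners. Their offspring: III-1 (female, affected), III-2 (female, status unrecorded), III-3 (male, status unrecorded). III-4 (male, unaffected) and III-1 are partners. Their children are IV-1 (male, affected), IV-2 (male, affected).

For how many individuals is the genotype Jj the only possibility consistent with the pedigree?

4

Obligate heterozygotes: I-1 is affected so carries J and passed j to II-2 (jj), so I-1 is Jj; I-2 is affected so carries J and passed j to II-2 (jj), so I-2 is Jj; IV-1 is affected so carries J and received j from III-4 (jj), so IV-1 is Jj; IV-2 is affected so carries J and received j from III-4 (jj), so IV-2 is Jj.
Every other individual is either homozygous by phenotype or has at least one consistent homozygous assignment, so the count is 4.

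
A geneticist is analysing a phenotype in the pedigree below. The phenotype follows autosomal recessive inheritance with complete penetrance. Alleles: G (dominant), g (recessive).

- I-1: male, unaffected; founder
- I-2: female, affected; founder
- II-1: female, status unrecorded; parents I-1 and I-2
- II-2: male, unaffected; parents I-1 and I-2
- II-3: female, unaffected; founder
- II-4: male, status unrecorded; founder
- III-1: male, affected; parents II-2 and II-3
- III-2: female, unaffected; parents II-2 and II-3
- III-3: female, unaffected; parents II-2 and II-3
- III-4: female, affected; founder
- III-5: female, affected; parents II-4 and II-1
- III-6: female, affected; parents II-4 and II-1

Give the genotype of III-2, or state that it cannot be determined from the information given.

III-2's phenotype allows GG or Gg, and no parent or child forces a single allele at both positions; consistent genotype assignments exist with III-2 as GG or Gg.

cannot be determined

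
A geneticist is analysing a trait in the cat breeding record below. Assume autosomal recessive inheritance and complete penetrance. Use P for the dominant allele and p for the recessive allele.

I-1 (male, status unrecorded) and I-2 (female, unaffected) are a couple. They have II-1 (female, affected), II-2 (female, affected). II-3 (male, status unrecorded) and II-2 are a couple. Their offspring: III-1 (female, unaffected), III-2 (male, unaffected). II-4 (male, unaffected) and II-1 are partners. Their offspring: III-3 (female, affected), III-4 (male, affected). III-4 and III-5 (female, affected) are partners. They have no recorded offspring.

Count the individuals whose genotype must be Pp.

4

Obligate heterozygotes: I-2 is unaffected so carries P and passed p to II-1 (pp), so I-2 is Pp; II-4 is unaffected so carries P and passed p to III-3 (pp), so II-4 is Pp; III-1 is unaffected so carries P and received p from II-2 (pp), so III-1 is Pp; III-2 is unaffected so carries P and received p from II-2 (pp), so III-2 is Pp.
Every other individual is either homozygous by phenotype or has at least one consistent homozygous assignment, so the count is 4.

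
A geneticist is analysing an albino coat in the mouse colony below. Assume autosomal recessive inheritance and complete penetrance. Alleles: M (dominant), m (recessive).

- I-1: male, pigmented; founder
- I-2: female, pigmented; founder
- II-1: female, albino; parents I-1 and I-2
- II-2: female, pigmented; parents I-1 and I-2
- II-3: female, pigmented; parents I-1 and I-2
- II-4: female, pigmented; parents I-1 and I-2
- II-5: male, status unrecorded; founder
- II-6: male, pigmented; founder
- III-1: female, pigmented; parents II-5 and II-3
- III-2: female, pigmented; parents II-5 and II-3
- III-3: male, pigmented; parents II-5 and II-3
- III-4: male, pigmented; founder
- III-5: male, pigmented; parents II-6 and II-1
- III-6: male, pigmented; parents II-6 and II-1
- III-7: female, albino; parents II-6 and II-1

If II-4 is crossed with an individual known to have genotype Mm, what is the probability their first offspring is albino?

I-1 is pigmented so carries M and passed m to II-1 (mm), so I-1 is Mm.
I-2 is pigmented so carries M and passed m to II-1 (mm), so I-2 is Mm.
II-4 is a pigmented offspring of I-1 (Mm) × I-2 (Mm), whose cross gives 1/4 MM : 1/2 Mm : 1/4 mm; conditioning on being pigmented, II-4 is MM with probability 1/3, Mm with probability 2/3.
Summing over parental genotype combinations, P(offspring is albino) = 2/3·1/4 = 1/6.

1/6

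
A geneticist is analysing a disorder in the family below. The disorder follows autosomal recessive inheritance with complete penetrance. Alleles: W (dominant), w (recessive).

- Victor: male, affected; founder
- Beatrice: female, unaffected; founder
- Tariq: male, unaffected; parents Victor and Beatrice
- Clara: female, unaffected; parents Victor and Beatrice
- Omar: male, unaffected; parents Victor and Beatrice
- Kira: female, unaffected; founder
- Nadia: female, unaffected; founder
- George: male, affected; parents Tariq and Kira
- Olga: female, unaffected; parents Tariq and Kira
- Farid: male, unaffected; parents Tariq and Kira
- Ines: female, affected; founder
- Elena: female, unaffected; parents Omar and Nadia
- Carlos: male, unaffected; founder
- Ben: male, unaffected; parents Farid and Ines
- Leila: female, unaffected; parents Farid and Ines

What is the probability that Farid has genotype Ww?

1/3

Tariq is unaffected so carries W and received w from Victor (ww), so Tariq is Ww.
Kira is unaffected so carries W and passed w to George (ww), so Kira is Ww.
Their cross gives offspring ratios 1/4 WW : 1/2 Ww : 1/4 ww. Conditioning on Farid being unaffected, P(Ww) = 1/2 / 3/4 = 2/3 before taking Farid's own offspring into account.
Ines is affected, so Ines is ww.
Now use Farid's offspring. Probability of each recorded status — unaffected son Ben: 1/2 if Farid is Ww, 1 if WW; unaffected daughter Leila: 1/2 if Farid is Ww, 1 if WW.
Bayes: P(Ww) = 2/3·1/4 / (2/3·1/4 + 1/3·1) = 1/3.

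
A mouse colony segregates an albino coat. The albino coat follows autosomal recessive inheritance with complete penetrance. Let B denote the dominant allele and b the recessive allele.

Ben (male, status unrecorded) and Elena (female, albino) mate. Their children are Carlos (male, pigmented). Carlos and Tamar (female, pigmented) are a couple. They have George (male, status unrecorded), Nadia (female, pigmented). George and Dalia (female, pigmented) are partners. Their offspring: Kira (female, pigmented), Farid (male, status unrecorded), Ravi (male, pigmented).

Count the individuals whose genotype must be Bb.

Obligate heterozygotes: Carlos is pigmented so carries B and received b from Elena (bb), so Carlos is Bb.
Every other individual is either homozygous by phenotype or has at least one consistent homozygous assignment, so the count is 1.

1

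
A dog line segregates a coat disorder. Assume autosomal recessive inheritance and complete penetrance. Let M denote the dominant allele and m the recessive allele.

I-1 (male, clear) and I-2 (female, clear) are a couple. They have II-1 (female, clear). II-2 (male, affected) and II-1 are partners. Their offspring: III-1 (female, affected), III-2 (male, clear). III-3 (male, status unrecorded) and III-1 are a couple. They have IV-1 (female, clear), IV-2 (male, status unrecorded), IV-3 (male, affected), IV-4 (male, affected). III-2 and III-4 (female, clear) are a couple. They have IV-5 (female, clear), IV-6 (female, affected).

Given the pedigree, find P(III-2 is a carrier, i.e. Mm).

1

III-2 is clear so carries M and received m from II-2 (mm), so III-2 is Mm, giving P(Mm) = 1.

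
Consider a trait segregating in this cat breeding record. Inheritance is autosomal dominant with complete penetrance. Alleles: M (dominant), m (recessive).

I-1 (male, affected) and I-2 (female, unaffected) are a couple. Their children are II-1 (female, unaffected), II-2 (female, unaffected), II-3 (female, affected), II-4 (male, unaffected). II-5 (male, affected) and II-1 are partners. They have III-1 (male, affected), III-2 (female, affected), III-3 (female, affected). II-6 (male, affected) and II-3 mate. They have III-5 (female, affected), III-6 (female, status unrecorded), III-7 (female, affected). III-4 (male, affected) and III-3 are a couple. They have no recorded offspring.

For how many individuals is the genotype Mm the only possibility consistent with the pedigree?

Obligate heterozygotes: I-1 is affected so carries M and passed m to II-1 (mm), so I-1 is Mm; II-3 is affected so carries M and received m from I-2 (mm), so II-3 is Mm; III-1 is affected so carries M and received m from II-1 (mm), so III-1 is Mm; III-2 is affected so carries M and received m from II-1 (mm), so III-2 is Mm; III-3 is affected so carries M and received m from II-1 (mm), so III-3 is Mm.
Every other individual is either homozygous by phenotype or has at least one consistent homozygous assignment, so the count is 5.

5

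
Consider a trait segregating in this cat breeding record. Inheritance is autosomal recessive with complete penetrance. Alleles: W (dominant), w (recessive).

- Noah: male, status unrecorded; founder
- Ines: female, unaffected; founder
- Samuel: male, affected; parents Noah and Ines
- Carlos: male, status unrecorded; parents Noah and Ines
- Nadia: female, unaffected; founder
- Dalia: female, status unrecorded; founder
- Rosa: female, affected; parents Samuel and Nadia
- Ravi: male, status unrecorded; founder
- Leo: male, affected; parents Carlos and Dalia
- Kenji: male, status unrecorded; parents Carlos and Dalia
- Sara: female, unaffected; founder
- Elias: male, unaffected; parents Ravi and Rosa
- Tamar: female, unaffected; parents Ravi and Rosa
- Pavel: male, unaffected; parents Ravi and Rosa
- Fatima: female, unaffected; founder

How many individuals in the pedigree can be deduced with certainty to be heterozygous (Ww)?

5

Obligate heterozygotes: Ines is unaffected so carries W and passed w to Samuel (ww), so Ines is Ww; Nadia is unaffected so carries W and passed w to Rosa (ww), so Nadia is Ww; Elias is unaffected so carries W and received w from Rosa (ww), so Elias is Ww; Tamar is unaffected so carries W and received w from Rosa (ww), so Tamar is Ww; Pavel is unaffected so carries W and received w from Rosa (ww), so Pavel is Ww.
Every other individual is either homozygous by phenotype or has at least one consistent homozygous assignment, so the count is 5.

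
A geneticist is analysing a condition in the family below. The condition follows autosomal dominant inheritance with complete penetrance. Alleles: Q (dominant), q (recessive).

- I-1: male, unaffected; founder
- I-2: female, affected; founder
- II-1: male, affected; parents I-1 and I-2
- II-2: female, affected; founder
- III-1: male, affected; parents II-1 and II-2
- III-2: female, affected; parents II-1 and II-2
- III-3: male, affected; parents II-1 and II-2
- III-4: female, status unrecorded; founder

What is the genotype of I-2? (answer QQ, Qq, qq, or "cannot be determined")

cannot be determined

I-2's phenotype allows QQ or Qq, and no parent or child forces a single allele at both positions; consistent genotype assignments exist with I-2 as QQ or Qq.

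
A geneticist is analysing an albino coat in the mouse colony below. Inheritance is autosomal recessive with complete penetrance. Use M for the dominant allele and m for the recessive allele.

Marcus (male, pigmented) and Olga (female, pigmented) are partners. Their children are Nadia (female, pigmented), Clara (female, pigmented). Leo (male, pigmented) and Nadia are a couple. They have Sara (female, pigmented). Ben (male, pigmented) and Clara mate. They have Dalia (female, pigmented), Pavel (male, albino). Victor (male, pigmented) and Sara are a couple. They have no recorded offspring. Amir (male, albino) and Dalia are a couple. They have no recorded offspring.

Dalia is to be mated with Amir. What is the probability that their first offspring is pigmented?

Ben is pigmented so carries M and passed m to Pavel (mm), so Ben is Mm.
Clara is pigmented so carries M and passed m to Pavel (mm), so Clara is Mm.
Dalia is a pigmented offspring of Ben (Mm) × Clara (Mm), whose cross gives 1/4 MM : 1/2 Mm : 1/4 mm; conditioning on being pigmented, Dalia is MM with probability 1/3, Mm with probability 2/3.
Amir is albino, so Amir is mm.
Summing over parental genotype combinations, P(offspring is pigmented) = 1/3·1 + 2/3·1/2 = 2/3.

2/3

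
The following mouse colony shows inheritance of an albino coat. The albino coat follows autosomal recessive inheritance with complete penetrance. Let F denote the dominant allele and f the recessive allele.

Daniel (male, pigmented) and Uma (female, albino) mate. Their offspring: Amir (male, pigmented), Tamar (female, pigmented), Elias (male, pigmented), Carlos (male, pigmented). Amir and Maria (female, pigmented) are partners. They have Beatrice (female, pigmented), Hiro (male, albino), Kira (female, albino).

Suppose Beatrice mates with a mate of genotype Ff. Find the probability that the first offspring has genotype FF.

Amir is pigmented so carries F and received f from Uma (ff), so Amir is Ff.
Maria is pigmented so carries F and passed f to Hiro (ff), so Maria is Ff.
Beatrice is a pigmented offspring of Amir (Ff) × Maria (Ff), whose cross gives 1/4 FF : 1/2 Ff : 1/4 ff; conditioning on being pigmented, Beatrice is FF with probability 1/3, Ff with probability 2/3.
Summing over parental genotype combinations, P(offspring has genotype FF) = 1/3·1/2 + 2/3·1/4 = 1/3.

1/3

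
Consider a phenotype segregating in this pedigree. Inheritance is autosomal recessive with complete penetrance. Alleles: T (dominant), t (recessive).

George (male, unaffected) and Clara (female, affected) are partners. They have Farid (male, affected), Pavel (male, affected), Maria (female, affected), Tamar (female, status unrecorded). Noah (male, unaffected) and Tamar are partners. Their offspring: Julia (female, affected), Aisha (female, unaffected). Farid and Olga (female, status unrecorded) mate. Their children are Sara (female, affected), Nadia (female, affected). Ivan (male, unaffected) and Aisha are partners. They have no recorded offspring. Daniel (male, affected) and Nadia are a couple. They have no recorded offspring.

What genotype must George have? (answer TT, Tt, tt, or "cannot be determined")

From phenotype alone, George is TT or Tt.
George is unaffected so carries T and passed t to Farid (tt), so George is Tt.

Tt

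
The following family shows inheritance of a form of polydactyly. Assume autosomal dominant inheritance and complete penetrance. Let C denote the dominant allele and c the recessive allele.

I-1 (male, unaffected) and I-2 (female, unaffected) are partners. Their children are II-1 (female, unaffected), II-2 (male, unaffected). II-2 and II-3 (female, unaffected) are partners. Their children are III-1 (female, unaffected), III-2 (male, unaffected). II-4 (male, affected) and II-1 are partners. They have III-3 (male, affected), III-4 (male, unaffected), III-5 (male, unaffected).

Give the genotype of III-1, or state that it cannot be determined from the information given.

cc

III-1 is unaffected, so III-1 is cc.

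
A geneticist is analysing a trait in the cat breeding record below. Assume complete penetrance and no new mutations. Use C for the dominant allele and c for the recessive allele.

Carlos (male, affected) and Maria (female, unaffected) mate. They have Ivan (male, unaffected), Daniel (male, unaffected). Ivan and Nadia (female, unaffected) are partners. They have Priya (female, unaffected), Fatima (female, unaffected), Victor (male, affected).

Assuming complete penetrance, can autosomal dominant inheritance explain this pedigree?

Under autosomal dominant, Victor (affected, male) cannot arise from Ivan (unaffected) × Nadia (unaffected).

No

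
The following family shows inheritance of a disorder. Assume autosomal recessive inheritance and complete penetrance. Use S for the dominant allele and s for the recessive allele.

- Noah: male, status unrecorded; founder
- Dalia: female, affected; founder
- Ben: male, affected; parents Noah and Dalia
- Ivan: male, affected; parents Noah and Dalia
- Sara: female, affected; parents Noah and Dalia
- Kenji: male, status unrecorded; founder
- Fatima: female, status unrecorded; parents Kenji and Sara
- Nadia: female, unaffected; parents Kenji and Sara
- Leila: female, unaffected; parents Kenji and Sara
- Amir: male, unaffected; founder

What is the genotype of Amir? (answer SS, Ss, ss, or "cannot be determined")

cannot be determined

Amir's phenotype allows SS or Ss, and no parent or child forces a single allele at both positions; consistent genotype assignments exist with Amir as SS or Ss.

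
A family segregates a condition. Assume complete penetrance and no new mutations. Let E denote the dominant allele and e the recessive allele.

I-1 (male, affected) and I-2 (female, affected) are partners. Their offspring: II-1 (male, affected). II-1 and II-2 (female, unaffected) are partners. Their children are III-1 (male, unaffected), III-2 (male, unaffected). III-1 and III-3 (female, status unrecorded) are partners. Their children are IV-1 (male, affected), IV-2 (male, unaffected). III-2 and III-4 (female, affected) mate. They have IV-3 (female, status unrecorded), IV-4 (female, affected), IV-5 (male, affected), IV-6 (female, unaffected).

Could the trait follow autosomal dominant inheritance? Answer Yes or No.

Yes

A consistent assignment under autosomal dominant exists: I-1 EE, I-2 Ee, II-1 Ee, II-2 ee, III-1 ee, III-2 ee, III-3 Ee, III-4 Ee, IV-1 Ee, IV-2 ee, IV-3 Ee, IV-4 Ee, IV-5 Ee, IV-6 ee.
In this assignment every recorded phenotype matches its genotype and every non-founder's genotype is obtainable from its parents' genotypes, so the pedigree is consistent.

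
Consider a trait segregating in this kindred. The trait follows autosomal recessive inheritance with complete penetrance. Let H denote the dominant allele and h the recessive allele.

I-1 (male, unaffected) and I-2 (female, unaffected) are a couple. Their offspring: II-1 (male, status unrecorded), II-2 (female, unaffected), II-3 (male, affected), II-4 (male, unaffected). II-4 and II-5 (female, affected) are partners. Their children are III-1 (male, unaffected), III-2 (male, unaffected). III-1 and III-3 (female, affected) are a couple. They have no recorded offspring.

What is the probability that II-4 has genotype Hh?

I-1 is unaffected so carries H and passed h to II-3 (hh), so I-1 is Hh.
I-2 is unaffected so carries H and passed h to II-3 (hh), so I-2 is Hh.
Their cross gives offspring ratios 1/4 HH : 1/2 Hh : 1/4 hh. Conditioning on II-4 being unaffected, P(Hh) = 1/2 / 3/4 = 2/3 before taking II-4's own offspring into account.
II-5 is affected, so II-5 is hh.
Now use II-4's offspring. Probability of each recorded status — unaffected son III-1: 1/2 if II-4 is Hh, 1 if HH; unaffected son III-2: 1/2 if II-4 is Hh, 1 if HH.
Bayes: P(Hh) = 2/3·1/4 / (2/3·1/4 + 1/3·1) = 1/3.

1/3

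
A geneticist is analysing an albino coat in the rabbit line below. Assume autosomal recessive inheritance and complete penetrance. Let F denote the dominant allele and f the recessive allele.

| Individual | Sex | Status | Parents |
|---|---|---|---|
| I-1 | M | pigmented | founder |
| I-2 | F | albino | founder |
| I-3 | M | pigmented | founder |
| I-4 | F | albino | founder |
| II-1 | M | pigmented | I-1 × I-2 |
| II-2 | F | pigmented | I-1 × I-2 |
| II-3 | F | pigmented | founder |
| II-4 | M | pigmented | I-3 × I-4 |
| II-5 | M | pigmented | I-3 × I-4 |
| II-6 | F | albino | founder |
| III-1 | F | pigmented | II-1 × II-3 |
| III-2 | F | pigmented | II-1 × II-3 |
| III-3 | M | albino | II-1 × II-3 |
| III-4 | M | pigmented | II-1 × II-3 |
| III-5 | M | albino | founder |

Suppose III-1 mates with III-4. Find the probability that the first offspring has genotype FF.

II-1 is pigmented so carries F and received f from I-2 (ff), so II-1 is Ff.
II-3 is pigmented so carries F and passed f to III-3 (ff), so II-3 is Ff.
III-1 is a pigmented offspring of II-1 (Ff) × II-3 (Ff), whose cross gives 1/4 FF : 1/2 Ff : 1/4 ff; conditioning on being pigmented, III-1 is FF with probability 1/3, Ff with probability 2/3.
III-4 is a pigmented offspring of II-1 (Ff) × II-3 (Ff), whose cross gives 1/4 FF : 1/2 Ff : 1/4 ff; conditioning on being pigmented, III-4 is FF with probability 1/3, Ff with probability 2/3.
Summing over parental genotype combinations, P(offspring has genotype FF) = 1/9·1 + 2/9·1/2 + 2/9·1/2 + 4/9·1/4 = 4/9.

4/9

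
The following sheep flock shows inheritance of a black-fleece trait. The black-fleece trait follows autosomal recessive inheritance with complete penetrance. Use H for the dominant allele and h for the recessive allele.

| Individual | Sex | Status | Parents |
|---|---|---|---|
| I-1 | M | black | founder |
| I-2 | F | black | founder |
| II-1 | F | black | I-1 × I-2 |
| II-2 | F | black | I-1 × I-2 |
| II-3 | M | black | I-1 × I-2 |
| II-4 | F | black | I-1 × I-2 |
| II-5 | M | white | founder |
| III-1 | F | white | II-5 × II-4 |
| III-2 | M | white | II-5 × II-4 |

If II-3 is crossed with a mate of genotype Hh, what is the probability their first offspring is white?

1/2

II-3 is black, so II-3 is hh.
The cross gives 1/2 Hh : 1/2 hh, so P(offspring is white) = 1/2.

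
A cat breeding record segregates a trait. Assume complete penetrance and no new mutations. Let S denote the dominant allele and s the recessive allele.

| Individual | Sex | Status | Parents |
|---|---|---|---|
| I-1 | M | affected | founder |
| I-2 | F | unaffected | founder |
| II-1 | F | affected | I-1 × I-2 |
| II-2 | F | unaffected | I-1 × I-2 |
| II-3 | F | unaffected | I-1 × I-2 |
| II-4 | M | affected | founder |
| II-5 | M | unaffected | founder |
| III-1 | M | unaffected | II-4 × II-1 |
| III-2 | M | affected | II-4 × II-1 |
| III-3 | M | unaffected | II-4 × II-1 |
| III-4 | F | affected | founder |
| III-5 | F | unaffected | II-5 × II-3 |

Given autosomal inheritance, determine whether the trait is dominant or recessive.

II-4 and II-1 are both affected yet have an unaffected child III-1. Under a recessive model two affected parents are homozygous and every child would be affected, so the trait cannot be recessive.

dominant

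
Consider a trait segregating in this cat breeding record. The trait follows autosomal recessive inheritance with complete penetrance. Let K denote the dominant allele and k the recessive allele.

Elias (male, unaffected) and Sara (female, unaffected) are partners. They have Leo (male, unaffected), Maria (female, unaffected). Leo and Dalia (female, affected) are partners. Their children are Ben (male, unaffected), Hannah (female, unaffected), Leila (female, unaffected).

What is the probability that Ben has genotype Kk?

Ben is unaffected so carries K and received k from Dalia (kk), so Ben is Kk, giving P(Kk) = 1.

1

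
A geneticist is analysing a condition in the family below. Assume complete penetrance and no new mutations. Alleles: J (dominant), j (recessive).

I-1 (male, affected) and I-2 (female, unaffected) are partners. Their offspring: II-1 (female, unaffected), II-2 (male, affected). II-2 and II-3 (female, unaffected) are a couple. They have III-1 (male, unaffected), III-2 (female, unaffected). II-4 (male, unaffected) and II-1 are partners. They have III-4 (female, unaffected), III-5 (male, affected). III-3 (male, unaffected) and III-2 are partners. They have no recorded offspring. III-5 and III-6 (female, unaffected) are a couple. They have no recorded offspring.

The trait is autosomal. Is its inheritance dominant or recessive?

II-4 and II-1 are both unaffected yet have an affected child III-5. Under dominance, an affected child requires at least one affected parent, so the trait cannot be dominant.

recessive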